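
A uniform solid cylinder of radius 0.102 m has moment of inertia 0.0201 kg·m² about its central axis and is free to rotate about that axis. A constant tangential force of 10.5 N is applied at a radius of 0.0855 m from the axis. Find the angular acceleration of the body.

τ = F·r = (10.5)(0.0855) = 0.8978 N·m.
Newton's second law for rotation, τ = Iα, gives α = τ/I = 0.8978/0.02010 = 44.66 rad/s².

α ≈ 44.7 rad/s²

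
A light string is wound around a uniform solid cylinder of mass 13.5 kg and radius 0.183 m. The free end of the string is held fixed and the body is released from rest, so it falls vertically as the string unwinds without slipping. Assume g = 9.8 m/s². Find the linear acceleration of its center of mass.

a ≈ 6.53 m/s²

Translation: Mg − T = Ma. Rotation about the center: TR = Iα with I = ½MR².
With a = αR: T = (I/R²)a = (1/2)M a, so Mg = (1 + 0.5000)Ma.
a = g/(1 + 0.5000) = 9.8/1.500 = 6.533 m/s².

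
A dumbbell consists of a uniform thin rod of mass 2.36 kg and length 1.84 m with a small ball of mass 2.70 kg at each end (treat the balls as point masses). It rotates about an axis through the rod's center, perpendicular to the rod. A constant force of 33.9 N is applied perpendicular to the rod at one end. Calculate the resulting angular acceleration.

α ≈ 5.96 rad/s²

I_rod = (1/12)ML² = (1/12)(2.36)(1.84)² = 0.6658 kg·m².
I_balls = 2·m·(L/2)² = 2(2.70)(0.9200)² = 4.571 kg·m².
Total I = 5.236 kg·m².
τ = F·(L/2) = (33.9)(0.920) = 31.19 N·m.
α = τ/I = 31.19/5.236 = 5.956 rad/s².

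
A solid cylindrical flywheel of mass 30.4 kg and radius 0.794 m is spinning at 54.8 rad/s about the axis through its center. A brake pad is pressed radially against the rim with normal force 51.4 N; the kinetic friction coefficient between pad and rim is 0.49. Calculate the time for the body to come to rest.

t ≈ 26.3 s

I = ½MR² = (1/2)(30.4)(0.794)² = 9.583 kg·m².
Friction force f = μN = (0.49)(51.4) = 25.19 N at the rim; torque magnitude τ = fR = 20.00 N·m, opposing ω.
|α| = τ/I = 20.00/9.583 = 2.087 rad/s² (deceleration).
0 = ω₀ − |α|t ⇒ t = ω₀/|α| = 54.8/2.087 = 26.26 s.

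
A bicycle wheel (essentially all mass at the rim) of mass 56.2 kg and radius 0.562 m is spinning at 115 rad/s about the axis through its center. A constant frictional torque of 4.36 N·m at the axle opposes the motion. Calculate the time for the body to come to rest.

t ≈ 468 s

I = MR² = (56.2)(0.562)² = 17.75 kg·m².
The net torque has magnitude 4.36 N·m, opposing ω.
|α| = τ/I = 4.360/17.75 = 0.2456 rad/s² (deceleration).
0 = ω₀ − |α|t ⇒ t = ω₀/|α| = 115/0.2456 = 468.2 s.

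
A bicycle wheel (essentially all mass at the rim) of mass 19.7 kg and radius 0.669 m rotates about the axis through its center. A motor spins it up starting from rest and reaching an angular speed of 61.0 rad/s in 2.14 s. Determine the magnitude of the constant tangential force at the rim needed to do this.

I = MR² = (19.7)(0.669)² = 8.817 kg·m².
α = Δω/Δt = (61.0 − 0)/2.14 = 28.50 rad/s².
The required torque is τ = Iα = (8.817)(28.50) = 251.3 N·m.
A tangential force at the rim gives τ = FR, so F = τ/R = 251.3/0.669 = 375.7 N.

F ≈ 376 N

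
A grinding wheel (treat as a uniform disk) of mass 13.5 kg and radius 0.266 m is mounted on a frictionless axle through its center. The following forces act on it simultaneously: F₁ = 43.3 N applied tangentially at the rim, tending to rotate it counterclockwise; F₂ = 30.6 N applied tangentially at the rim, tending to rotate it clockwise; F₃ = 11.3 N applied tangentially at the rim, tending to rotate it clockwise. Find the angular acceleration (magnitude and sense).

I = ½MR² = (1/2)(13.5)(0.266)² = 0.4776 kg·m².
Taking counterclockwise as positive: τ₁ = +(43.3)(0.266) = +11.52 N·m; τ₂ = −(30.6)(0.266) = −8.140 N·m; τ₃ = −(11.3)(0.266) = −3.006 N·m.
Net torque τ = 0.3724 N·m.
α = τ/I = 0.3724/0.4776 = 0.7797 rad/s².

α ≈ 0.780 rad/s², counterclockwise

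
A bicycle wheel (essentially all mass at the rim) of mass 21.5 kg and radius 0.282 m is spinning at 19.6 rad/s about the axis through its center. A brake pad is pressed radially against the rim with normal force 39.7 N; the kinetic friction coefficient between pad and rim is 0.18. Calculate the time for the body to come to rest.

t ≈ 16.6 s

I = MR² = (21.5)(0.282)² = 1.710 kg·m².
Friction force f = μN = (0.18)(39.7) = 7.146 N at the rim; torque magnitude τ = fR = 2.015 N·m, opposing ω.
|α| = τ/I = 2.015/1.710 = 1.179 rad/s² (deceleration).
0 = ω₀ − |α|t ⇒ t = ω₀/|α| = 19.6/1.179 = 16.63 s.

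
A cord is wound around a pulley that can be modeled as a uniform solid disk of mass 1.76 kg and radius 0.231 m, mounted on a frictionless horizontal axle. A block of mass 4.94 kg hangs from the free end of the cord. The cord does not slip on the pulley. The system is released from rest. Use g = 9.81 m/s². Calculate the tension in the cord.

I = ½MR² = (1/2)(1.76)(0.231)² = 0.04696 kg·m².
Block: mg − T = ma. Pulley: TR = Iα. No-slip: a = αR, so T = (I/R²)a = 0.8800·a.
Then mg = (m + 0.8800)a, so a = (4.94)(9.81)/(4.94 + 0.8800) = 8.327 m/s².
T = 0.8800·a = 7.327 N.

T ≈ 7.33 N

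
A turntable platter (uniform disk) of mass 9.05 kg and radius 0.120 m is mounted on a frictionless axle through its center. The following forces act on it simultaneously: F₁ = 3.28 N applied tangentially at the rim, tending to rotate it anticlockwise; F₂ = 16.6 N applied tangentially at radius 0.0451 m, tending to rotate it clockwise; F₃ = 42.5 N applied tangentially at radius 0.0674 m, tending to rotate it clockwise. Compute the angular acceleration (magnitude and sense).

α ≈ 49.4 rad/s², clockwise

I = ½MR² = (1/2)(9.05)(0.120)² = 0.06516 kg·m².
Taking anticlockwise as positive: τ₁ = +(3.28)(0.120) = +0.3936 N·m; τ₂ = −(16.6)(0.0451) = −0.7487 N·m; τ₃ = −(42.5)(0.0674) = −2.865 N·m.
Net torque τ = -3.220 N·m.
α = τ/I = -3.220/0.06516 = -49.41 rad/s².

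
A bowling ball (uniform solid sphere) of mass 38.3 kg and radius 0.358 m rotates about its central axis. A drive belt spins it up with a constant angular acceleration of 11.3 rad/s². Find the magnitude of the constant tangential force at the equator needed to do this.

I = (2/5)MR² = (2/5)(38.3)(0.358)² = 1.963 kg·m².
The required torque is τ = Iα = (1.963)(11.30) = 22.19 N·m.
A tangential force at the equator gives τ = FR, so F = τ/R = 22.19/0.358 = 61.98 N.

F ≈ 62.0 N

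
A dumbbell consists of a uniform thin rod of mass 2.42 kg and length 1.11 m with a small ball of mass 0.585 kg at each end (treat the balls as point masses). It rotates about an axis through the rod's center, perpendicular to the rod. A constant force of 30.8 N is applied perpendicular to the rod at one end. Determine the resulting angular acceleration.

α ≈ 28.1 rad/s²

I_rod = (1/12)ML² = (1/12)(2.42)(1.11)² = 0.2485 kg·m².
I_balls = 2·m·(L/2)² = 2(0.585)(0.5550)² = 0.3604 kg·m².
Total I = 0.6089 kg·m².
τ = F·(L/2) = (30.8)(0.555) = 17.09 N·m.
α = τ/I = 17.09/0.6089 = 28.08 rad/s².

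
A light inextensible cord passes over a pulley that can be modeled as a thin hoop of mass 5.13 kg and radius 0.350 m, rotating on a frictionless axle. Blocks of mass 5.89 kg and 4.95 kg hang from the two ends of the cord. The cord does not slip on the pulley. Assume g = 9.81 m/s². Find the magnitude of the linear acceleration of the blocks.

a ≈ 0.577 m/s²

I = MR² = (5.13)(0.350)² = 0.6284 kg·m².
Heavier block: m₁g − T₁ = m₁a. Lighter block: T₂ − m₂g = m₂a.
Pulley: (T₁ − T₂)R = Iα = I(a/R), so T₁ − T₂ = (I/R²)a = 1·M_p a = 5.130·a.
Adding the three: (m₁ − m₂)g = (m₁ + m₂ + 5.130)a, so a = (5.89 − 4.95)(9.81)/(5.89 + 4.95 + 5.130) = 0.5774 m/s².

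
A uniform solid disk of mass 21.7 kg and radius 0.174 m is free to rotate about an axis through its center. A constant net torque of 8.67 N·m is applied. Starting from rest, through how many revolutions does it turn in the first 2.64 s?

I = ½MR² = (1/2)(21.7)(0.174)² = 0.3285 kg·m².
α = τ/I = 8.67/0.3285 = 26.39 rad/s².
θ = ½αt² = ½(26.39)(2.64)² = 91.97 rad.
Revolutions = θ/(2π) = 14.64.

≈ 14.6 revolutions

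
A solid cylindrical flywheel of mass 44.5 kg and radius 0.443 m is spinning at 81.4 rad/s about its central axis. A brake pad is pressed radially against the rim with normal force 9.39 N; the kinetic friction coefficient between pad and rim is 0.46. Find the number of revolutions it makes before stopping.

I = ½MR² = (1/2)(44.5)(0.443)² = 4.367 kg·m².
Friction force f = μN = (0.46)(9.39) = 4.319 N at the rim; torque magnitude τ = fR = 1.913 N·m, opposing ω.
|α| = τ/I = 1.913/4.367 = 0.4382 rad/s² (deceleration).
ω² = ω₀² − 2|α|θ with ω = 0 ⇒ θ = ω₀²/(2|α|) = 7560 rad = 1203 rev.

≈ 1200 revolutions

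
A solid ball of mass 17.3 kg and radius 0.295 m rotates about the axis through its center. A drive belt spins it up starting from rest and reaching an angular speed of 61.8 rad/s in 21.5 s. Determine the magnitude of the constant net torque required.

I = (2/5)MR² = (2/5)(17.3)(0.295)² = 0.6022 kg·m².
α = Δω/Δt = (61.8 − 0)/21.5 = 2.874 rad/s².
τ = Iα = (0.6022)(2.874) = 1.731 N·m.

τ ≈ 1.73 N·m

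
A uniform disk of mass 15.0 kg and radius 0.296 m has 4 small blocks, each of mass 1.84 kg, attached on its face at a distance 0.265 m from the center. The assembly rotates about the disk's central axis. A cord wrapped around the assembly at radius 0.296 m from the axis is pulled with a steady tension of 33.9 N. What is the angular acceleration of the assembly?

α ≈ 8.55 rad/s²

I_disk = ½MR² = ½(15.0)(0.296)² = 0.6571 kg·m².
I_blocks = 4·m·r² = 4(1.84)(0.265)² = 0.5169 kg·m².
Total I = 1.174 kg·m².
τ = F r = (33.9)(0.296) = 10.03 N·m.
α = τ/I = 10.03/1.174 = 8.547 rad/s².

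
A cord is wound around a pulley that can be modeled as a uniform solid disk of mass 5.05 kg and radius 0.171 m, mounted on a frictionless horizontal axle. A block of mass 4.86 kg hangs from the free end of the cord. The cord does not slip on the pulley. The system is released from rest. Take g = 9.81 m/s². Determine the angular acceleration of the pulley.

α ≈ 37.8 rad/s²

I = ½MR² = (1/2)(5.05)(0.171)² = 0.07383 kg·m².
Block: mg − T = ma. Pulley: TR = Iα. No-slip: a = αR, so T = (I/R²)a = 2.525·a.
Then mg = (m + 2.525)a, so a = (4.86)(9.81)/(4.86 + 2.525) = 6.456 m/s².
α = a/R = 6.456/0.171 = 37.75 rad/s².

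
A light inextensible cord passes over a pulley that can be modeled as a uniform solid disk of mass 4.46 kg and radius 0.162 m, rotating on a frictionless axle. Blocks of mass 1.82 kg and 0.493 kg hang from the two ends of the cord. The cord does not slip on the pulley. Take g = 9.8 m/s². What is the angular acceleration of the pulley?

α ≈ 17.7 rad/s²

I = ½MR² = (1/2)(4.46)(0.162)² = 0.05852 kg·m².
Heavier block: m₁g − T₁ = m₁a. Lighter block: T₂ − m₂g = m₂a.
Pulley: (T₁ − T₂)R = Iα = I(a/R), so T₁ − T₂ = (I/R²)a = (1/2)M_p a = 2.230·a.
Adding the three: (m₁ − m₂)g = (m₁ + m₂ + 2.230)a, so a = (1.82 − 0.493)(9.8)/(1.82 + 0.493 + 2.230) = 2.863 m/s².
α = a/R = 2.863/0.162 = 17.67 rad/s².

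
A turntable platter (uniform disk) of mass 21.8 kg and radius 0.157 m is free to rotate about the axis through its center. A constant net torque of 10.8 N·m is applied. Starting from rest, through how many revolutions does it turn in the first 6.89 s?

I = ½MR² = (1/2)(21.8)(0.157)² = 0.2687 kg·m².
α = τ/I = 10.8/0.2687 = 40.20 rad/s².
θ = ½αt² = ½(40.20)(6.89)² = 954.1 rad.
Revolutions = θ/(2π) = 151.9.

≈ 152 revolutions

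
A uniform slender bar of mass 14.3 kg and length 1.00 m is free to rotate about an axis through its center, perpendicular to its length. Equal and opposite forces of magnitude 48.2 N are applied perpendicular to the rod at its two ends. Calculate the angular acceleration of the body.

I = (1/12)ML² = (1/12)(14.3)(1.00)² = 1.192 kg·m².
The couple gives τ = F·(L/2) + F·(L/2) = F L = (48.2)(1.00) = 48.20 N·m.
From τ = Iα: α = 48.20/1.192 = 40.45 rad/s².

α ≈ 40.4 rad/s²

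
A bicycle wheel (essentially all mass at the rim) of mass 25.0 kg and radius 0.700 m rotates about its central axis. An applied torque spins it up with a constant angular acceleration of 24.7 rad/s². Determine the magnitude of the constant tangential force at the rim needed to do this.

F ≈ 432 N

I = MR² = (25.0)(0.700)² = 12.25 kg·m².
The required torque is τ = Iα = (12.25)(24.70) = 302.6 N·m.
A tangential force at the rim gives τ = FR, so F = τ/R = 302.6/0.700 = 432.2 N.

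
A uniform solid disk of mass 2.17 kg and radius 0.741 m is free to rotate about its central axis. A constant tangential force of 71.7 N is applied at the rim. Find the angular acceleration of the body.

α ≈ 89.2 rad/s²

I = ½MR² = (1/2)(2.17)(0.741)² = 0.5958 kg·m².
τ = F R = (71.7)(0.741) = 53.13 N·m.
Newton's second law for rotation, τ = Iα, gives α = τ/I = 53.13/0.5958 = 89.18 rad/s².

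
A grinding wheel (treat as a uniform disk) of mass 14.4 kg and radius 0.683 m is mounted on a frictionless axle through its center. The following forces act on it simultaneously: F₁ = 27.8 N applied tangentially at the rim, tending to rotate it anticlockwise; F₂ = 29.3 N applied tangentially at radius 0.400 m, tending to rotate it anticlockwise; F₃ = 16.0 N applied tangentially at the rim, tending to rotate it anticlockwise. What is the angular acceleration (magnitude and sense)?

α ≈ 12.4 rad/s², anticlockwise

I = ½MR² = (1/2)(14.4)(0.683)² = 3.359 kg·m².
Taking anticlockwise as positive: τ₁ = +(27.8)(0.683) = +18.99 N·m; τ₂ = +(29.3)(0.400) = +11.72 N·m; τ₃ = +(16.0)(0.683) = +10.93 N·m.
Net torque τ = 41.64 N·m.
α = τ/I = 41.64/3.359 = 12.40 rad/s².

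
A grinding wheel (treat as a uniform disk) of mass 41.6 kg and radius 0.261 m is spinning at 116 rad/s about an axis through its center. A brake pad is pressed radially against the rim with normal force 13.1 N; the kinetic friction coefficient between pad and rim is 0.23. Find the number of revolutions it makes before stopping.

I = ½MR² = (1/2)(41.6)(0.261)² = 1.417 kg·m².
Friction force f = μN = (0.23)(13.1) = 3.013 N at the rim; torque magnitude τ = fR = 0.7864 N·m, opposing ω.
|α| = τ/I = 0.7864/1.417 = 0.5550 rad/s² (deceleration).
ω² = ω₀² − 2|α|θ with ω = 0 ⇒ θ = ω₀²/(2|α|) = 12120 rad = 1929 rev.

≈ 1930 revolutions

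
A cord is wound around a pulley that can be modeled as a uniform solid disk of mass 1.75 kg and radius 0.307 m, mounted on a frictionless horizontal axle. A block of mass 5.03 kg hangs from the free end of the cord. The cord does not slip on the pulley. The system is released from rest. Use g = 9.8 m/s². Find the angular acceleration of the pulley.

α ≈ 27.2 rad/s²

I = ½MR² = (1/2)(1.75)(0.307)² = 0.08247 kg·m².
Block: mg − T = ma. Pulley: TR = Iα. No-slip: a = αR, so T = (I/R²)a = 0.8750·a.
Then mg = (m + 0.8750)a, so a = (5.03)(9.8)/(5.03 + 0.8750) = 8.348 m/s².
α = a/R = 8.348/0.307 = 27.19 rad/s².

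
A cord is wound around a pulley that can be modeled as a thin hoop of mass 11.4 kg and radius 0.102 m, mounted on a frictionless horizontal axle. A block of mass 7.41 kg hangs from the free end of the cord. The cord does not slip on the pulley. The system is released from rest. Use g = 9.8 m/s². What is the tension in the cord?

I = MR² = (11.4)(0.102)² = 0.1186 kg·m².
Block: mg − T = ma. Pulley: TR = Iα. No-slip: a = αR, so T = (I/R²)a = 11.40·a.
Then mg = (m + 11.40)a, so a = (7.41)(9.8)/(7.41 + 11.40) = 3.861 m/s².
T = 11.40·a = 44.01 N.

T ≈ 44.0 N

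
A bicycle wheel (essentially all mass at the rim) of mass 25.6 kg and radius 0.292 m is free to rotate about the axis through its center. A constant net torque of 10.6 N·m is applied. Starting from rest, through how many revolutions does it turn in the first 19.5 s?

≈ 147 revolutions

I = MR² = (25.6)(0.292)² = 2.183 kg·m².
α = τ/I = 10.6/2.183 = 4.856 rad/s².
θ = ½αt² = ½(4.856)(19.5)² = 923.3 rad.
Revolutions = θ/(2π) = 146.9.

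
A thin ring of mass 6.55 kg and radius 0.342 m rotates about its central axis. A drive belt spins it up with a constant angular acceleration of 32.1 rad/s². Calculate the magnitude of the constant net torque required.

τ ≈ 24.6 N·m

I = MR² = (6.55)(0.342)² = 0.7661 kg·m².
τ = Iα = (0.7661)(32.10) = 24.59 N·m.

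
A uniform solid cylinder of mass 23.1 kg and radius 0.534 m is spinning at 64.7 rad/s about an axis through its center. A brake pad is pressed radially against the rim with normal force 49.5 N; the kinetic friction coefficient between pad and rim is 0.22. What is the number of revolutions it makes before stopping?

I = ½MR² = (1/2)(23.1)(0.534)² = 3.294 kg·m².
Friction force f = μN = (0.22)(49.5) = 10.89 N at the rim; torque magnitude τ = fR = 5.815 N·m, opposing ω.
|α| = τ/I = 5.815/3.294 = 1.766 rad/s² (deceleration).
ω² = ω₀² − 2|α|θ with ω = 0 ⇒ θ = ω₀²/(2|α|) = 1185 rad = 188.7 rev.

≈ 189 revolutions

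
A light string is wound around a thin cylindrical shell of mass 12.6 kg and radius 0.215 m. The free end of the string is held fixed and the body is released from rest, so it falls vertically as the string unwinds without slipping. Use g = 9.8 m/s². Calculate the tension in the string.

Translation: Mg − T = Ma. Rotation about the center: TR = Iα with I = MR².
With a = αR: T = (I/R²)a = M a, so Mg = (1 + 1.000)Ma.
a = g/(1 + 1.000) = 9.8/2.000 = 4.900 m/s².
T = 1.000·M·a = (1.000)(12.6)(4.900) = 61.74 N.

T ≈ 61.7 N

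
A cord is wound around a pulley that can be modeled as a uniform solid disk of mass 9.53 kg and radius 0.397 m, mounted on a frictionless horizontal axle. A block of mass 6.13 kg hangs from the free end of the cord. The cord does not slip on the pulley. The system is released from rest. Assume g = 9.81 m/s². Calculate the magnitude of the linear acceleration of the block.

a ≈ 5.52 m/s²

I = ½MR² = (1/2)(9.53)(0.397)² = 0.7510 kg·m².
Block: mg − T = ma. Pulley: TR = Iα. No-slip: a = αR, so T = (I/R²)a = 4.765·a.
Then mg = (m + 4.765)a, so a = (6.13)(9.81)/(6.13 + 4.765) = 5.520 m/s².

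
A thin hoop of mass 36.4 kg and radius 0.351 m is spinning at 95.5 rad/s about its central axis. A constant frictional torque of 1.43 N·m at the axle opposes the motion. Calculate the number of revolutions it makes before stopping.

≈ 2280 revolutions

I = MR² = (36.4)(0.351)² = 4.485 kg·m².
The net torque has magnitude 1.43 N·m, opposing ω.
|α| = τ/I = 1.430/4.485 = 0.3189 rad/s² (deceleration).
ω² = ω₀² − 2|α|θ with ω = 0 ⇒ θ = ω₀²/(2|α|) = 14300 rad = 2276 rev.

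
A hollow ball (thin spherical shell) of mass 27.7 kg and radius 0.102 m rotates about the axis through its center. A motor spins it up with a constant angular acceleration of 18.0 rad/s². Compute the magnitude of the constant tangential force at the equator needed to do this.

F ≈ 33.9 N

I = (2/3)MR² = (2/3)(27.7)(0.102)² = 0.1921 kg·m².
The required torque is τ = Iα = (0.1921)(18.00) = 3.458 N·m.
A tangential force at the equator gives τ = FR, so F = τ/R = 3.458/0.102 = 33.90 N.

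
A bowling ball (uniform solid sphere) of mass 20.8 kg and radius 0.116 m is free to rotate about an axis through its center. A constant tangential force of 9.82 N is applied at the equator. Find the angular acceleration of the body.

α ≈ 10.2 rad/s²

I = (2/5)MR² = (2/5)(20.8)(0.116)² = 0.1120 kg·m².
τ = F R = (9.82)(0.116) = 1.139 N·m.
Newton's second law for rotation, τ = Iα, gives α = τ/I = 1.139/0.1120 = 10.17 rad/s².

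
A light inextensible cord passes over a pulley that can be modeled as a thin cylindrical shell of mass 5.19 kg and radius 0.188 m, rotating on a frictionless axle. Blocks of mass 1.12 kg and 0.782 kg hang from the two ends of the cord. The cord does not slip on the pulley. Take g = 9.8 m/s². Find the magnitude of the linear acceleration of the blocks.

I = MR² = (5.19)(0.188)² = 0.1834 kg·m².
Heavier block: m₁g − T₁ = m₁a. Lighter block: T₂ − m₂g = m₂a.
Pulley: (T₁ − T₂)R = Iα = I(a/R), so T₁ − T₂ = (I/R²)a = 1·M_p a = 5.190·a.
Adding the three: (m₁ − m₂)g = (m₁ + m₂ + 5.190)a, so a = (1.12 − 0.782)(9.8)/(1.12 + 0.782 + 5.190) = 0.4671 m/s².

a ≈ 0.467 m/s²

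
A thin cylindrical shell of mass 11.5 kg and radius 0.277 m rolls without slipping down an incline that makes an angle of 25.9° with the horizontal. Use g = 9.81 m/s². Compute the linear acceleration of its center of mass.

a ≈ 2.14 m/s²

Translation along the incline: Mg sinθ − f = Ma.
Rotation about the center: fR = Iα with I = MR². No-slip gives a = αR, so f = (I/R²)a = M a.
Substituting: Mg sinθ = (1 + 1.000)Ma, so a = g sinθ/(1 + 1.000) = (9.81) sin 25.9° / 2.000 = 2.143 m/s².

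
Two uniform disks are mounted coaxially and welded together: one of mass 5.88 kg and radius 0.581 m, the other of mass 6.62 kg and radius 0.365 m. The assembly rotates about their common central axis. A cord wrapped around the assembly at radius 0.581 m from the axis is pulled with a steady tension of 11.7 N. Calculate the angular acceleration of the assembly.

α ≈ 4.74 rad/s²

I = ½M₁R₁² + ½M₂R₂² = ½(5.88)(0.581)² + ½(6.62)(0.365)² = 1.433 kg·m².
τ = F r = (11.7)(0.581) = 6.798 N·m.
α = τ/I = 6.798/1.433 = 4.742 rad/s².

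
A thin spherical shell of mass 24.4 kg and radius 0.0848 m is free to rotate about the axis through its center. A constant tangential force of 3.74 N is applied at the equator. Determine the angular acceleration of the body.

I = (2/3)MR² = (2/3)(24.4)(0.0848)² = 0.1170 kg·m².
τ = F R = (3.74)(0.0848) = 0.3172 N·m.
Newton's second law for rotation, τ = Iα, gives α = τ/I = 0.3172/0.1170 = 2.711 rad/s².

α ≈ 2.71 rad/s²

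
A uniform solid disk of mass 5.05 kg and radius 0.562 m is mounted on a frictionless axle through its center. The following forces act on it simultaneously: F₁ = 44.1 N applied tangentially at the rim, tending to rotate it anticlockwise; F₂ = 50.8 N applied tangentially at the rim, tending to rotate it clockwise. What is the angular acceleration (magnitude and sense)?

α ≈ 4.72 rad/s², clockwise

I = ½MR² = (1/2)(5.05)(0.562)² = 0.7975 kg·m².
Taking anticlockwise as positive: τ₁ = +(44.1)(0.562) = +24.78 N·m; τ₂ = −(50.8)(0.562) = −28.55 N·m.
Net torque τ = -3.765 N·m.
α = τ/I = -3.765/0.7975 = -4.721 rad/s².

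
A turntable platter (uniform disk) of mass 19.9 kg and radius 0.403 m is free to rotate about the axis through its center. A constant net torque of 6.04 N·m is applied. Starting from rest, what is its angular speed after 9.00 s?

I = ½MR² = (1/2)(19.9)(0.403)² = 1.616 kg·m².
α = τ/I = 6.04/1.616 = 3.738 rad/s².
ω = ω₀ + αt = 0 + (3.738)(9.00) = 33.64 rad/s.

ω ≈ 33.6 rad/s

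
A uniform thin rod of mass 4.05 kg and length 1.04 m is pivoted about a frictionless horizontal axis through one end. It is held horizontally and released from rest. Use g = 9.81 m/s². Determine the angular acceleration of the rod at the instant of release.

About the pivot, I = (1/3)ML² = (1/3)(4.05)(1.04)² = 1.460 kg·m².
The weight acts at the center, a distance L/2 = 0.5200 m from the pivot; τ = Mg(L/2) = 20.66 N·m.
α = τ/I = 20.66/1.460 = 14.15 rad/s².

α ≈ 14.1 rad/s²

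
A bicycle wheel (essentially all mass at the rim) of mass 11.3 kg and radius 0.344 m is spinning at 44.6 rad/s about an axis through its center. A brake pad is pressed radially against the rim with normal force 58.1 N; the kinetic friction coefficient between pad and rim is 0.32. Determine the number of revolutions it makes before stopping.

≈ 33.1 revolutions

I = MR² = (11.3)(0.344)² = 1.337 kg·m².
Friction force f = μN = (0.32)(58.1) = 18.59 N at the rim; torque magnitude τ = fR = 6.396 N·m, opposing ω.
|α| = τ/I = 6.396/1.337 = 4.783 rad/s² (deceleration).
ω² = ω₀² − 2|α|θ with ω = 0 ⇒ θ = ω₀²/(2|α|) = 207.9 rad = 33.10 rev.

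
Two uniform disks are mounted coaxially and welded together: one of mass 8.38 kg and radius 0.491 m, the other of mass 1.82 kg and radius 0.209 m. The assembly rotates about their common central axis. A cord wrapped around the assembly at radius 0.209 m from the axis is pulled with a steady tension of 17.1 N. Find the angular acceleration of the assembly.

I = ½M₁R₁² + ½M₂R₂² = ½(8.38)(0.491)² + ½(1.82)(0.209)² = 1.050 kg·m².
τ = F r = (17.1)(0.209) = 3.574 N·m.
α = τ/I = 3.574/1.050 = 3.404 rad/s².

α ≈ 3.40 rad/s²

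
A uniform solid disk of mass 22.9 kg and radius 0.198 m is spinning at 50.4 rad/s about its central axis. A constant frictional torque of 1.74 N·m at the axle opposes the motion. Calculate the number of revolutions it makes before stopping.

I = ½MR² = (1/2)(22.9)(0.198)² = 0.4489 kg·m².
The net torque has magnitude 1.74 N·m, opposing ω.
|α| = τ/I = 1.740/0.4489 = 3.876 rad/s² (deceleration).
ω² = ω₀² − 2|α|θ with ω = 0 ⇒ θ = ω₀²/(2|α|) = 327.7 rad = 52.15 rev.

≈ 52.1 revolutions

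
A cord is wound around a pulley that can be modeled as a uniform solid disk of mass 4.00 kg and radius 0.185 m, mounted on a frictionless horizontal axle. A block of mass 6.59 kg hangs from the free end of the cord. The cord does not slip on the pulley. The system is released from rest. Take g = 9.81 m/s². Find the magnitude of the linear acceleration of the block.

a ≈ 7.53 m/s²

I = ½MR² = (1/2)(4.00)(0.185)² = 0.06845 kg·m².
Block: mg − T = ma. Pulley: TR = Iα. No-slip: a = αR, so T = (I/R²)a = 2.000·a.
Then mg = (m + 2.000)a, so a = (6.59)(9.81)/(6.59 + 2.000) = 7.526 m/s².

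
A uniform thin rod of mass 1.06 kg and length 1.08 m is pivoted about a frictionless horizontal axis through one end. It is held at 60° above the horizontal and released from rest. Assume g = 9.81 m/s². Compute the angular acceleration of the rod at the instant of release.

α ≈ 6.81 rad/s²

About the pivot, I = (1/3)ML² = (1/3)(1.06)(1.08)² = 0.4121 kg·m².
The weight acts at the center, a distance L/2 = 0.5400 m from the pivot; τ = Mg(L/2) cos 60° = 2.808 N·m.
α = τ/I = 2.808/0.4121 = 6.813 rad/s².
(Equivalently α = (3g/(2L)) cos 60° = 6.813 rad/s².)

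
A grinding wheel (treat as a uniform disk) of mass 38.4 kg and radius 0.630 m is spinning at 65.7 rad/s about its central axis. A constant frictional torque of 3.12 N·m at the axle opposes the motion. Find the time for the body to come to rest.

I = ½MR² = (1/2)(38.4)(0.630)² = 7.620 kg·m².
The net torque has magnitude 3.12 N·m, opposing ω.
|α| = τ/I = 3.120/7.620 = 0.4094 rad/s² (deceleration).
0 = ω₀ − |α|t ⇒ t = ω₀/|α| = 65.7/0.4094 = 160.5 s.

t ≈ 160 s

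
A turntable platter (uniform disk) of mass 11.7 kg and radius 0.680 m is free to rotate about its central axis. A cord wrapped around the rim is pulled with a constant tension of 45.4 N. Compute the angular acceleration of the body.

α ≈ 11.4 rad/s²

I = ½MR² = (1/2)(11.7)(0.680)² = 2.705 kg·m².
τ = F R = (45.4)(0.680) = 30.87 N·m.
Newton's second law for rotation, τ = Iα, gives α = τ/I = 30.87/2.705 = 11.41 rad/s².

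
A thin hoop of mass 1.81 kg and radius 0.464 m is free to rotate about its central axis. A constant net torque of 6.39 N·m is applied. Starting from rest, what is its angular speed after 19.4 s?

I = MR² = (1.81)(0.464)² = 0.3897 kg·m².
α = τ/I = 6.39/0.3897 = 16.40 rad/s².
ω = ω₀ + αt = 0 + (16.40)(19.4) = 318.1 rad/s.

ω ≈ 318 rad/s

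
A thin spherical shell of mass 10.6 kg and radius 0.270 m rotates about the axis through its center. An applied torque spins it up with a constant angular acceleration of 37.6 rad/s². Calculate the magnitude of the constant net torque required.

I = (2/3)MR² = (2/3)(10.6)(0.270)² = 0.5152 kg·m².
τ = Iα = (0.5152)(37.60) = 19.37 N·m.

τ ≈ 19.4 N·m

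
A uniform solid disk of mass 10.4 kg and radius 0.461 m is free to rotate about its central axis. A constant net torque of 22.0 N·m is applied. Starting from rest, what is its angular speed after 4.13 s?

ω ≈ 82.2 rad/s

I = ½MR² = (1/2)(10.4)(0.461)² = 1.105 kg·m².
α = τ/I = 22.0/1.105 = 19.91 rad/s².
ω = ω₀ + αt = 0 + (19.91)(4.13) = 82.22 rad/s.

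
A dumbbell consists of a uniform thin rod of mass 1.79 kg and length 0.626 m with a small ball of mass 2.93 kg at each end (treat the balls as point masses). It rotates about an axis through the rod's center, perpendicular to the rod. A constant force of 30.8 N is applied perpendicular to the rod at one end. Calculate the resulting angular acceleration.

I_rod = (1/12)ML² = (1/12)(1.79)(0.626)² = 0.05845 kg·m².
I_balls = 2·m·(L/2)² = 2(2.93)(0.3130)² = 0.5741 kg·m².
Total I = 0.6326 kg·m².
τ = F·(L/2) = (30.8)(0.313) = 9.640 N·m.
α = τ/I = 9.640/0.6326 = 15.24 rad/s².

α ≈ 15.2 rad/s²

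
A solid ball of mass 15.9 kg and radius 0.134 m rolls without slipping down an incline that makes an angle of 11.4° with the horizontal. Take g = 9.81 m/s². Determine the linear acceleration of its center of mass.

a ≈ 1.39 m/s²

Translation along the incline: Mg sinθ − f = Ma.
Rotation about the center: fR = Iα with I = (2/5)MR². No-slip gives a = αR, so f = (I/R²)a = (2/5)M a.
Substituting: Mg sinθ = (1 + 0.4000)Ma, so a = g sinθ/(1 + 0.4000) = (9.81) sin 11.4° / 1.400 = 1.385 m/s².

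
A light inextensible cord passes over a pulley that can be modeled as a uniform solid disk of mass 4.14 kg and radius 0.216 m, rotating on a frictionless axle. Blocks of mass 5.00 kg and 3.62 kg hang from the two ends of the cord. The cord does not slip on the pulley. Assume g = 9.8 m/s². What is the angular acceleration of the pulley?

α ≈ 5.86 rad/s²

I = ½MR² = (1/2)(4.14)(0.216)² = 0.09658 kg·m².
Heavier block: m₁g − T₁ = m₁a. Lighter block: T₂ − m₂g = m₂a.
Pulley: (T₁ − T₂)R = Iα = I(a/R), so T₁ − T₂ = (I/R²)a = (1/2)M_p a = 2.070·a.
Adding the three: (m₁ − m₂)g = (m₁ + m₂ + 2.070)a, so a = (5.00 − 3.62)(9.8)/(5.00 + 3.62 + 2.070) = 1.265 m/s².
α = a/R = 1.265/0.216 = 5.857 rad/s².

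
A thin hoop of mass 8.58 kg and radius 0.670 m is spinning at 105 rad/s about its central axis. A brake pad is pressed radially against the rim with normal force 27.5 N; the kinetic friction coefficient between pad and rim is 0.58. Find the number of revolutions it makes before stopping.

≈ 316 revolutions

I = MR² = (8.58)(0.670)² = 3.852 kg·m².
Friction force f = μN = (0.58)(27.5) = 15.95 N at the rim; torque magnitude τ = fR = 10.69 N·m, opposing ω.
|α| = τ/I = 10.69/3.852 = 2.775 rad/s² (deceleration).
ω² = ω₀² − 2|α|θ with ω = 0 ⇒ θ = ω₀²/(2|α|) = 1987 rad = 316.2 rev.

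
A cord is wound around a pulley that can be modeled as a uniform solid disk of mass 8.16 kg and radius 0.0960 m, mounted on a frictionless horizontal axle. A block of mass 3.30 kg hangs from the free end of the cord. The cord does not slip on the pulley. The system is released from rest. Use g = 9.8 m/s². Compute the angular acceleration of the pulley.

I = ½MR² = (1/2)(8.16)(0.0960)² = 0.03760 kg·m².
Block: mg − T = ma. Pulley: TR = Iα. No-slip: a = αR, so T = (I/R²)a = 4.080·a.
Then mg = (m + 4.080)a, so a = (3.30)(9.8)/(3.30 + 4.080) = 4.382 m/s².
α = a/R = 4.382/0.0960 = 45.65 rad/s².

α ≈ 45.6 rad/s²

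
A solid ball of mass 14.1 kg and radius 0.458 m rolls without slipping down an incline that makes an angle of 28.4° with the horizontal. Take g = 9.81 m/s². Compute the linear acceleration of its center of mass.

a ≈ 3.33 m/s²

Translation along the incline: Mg sinθ − f = Ma.
Rotation about the center: fR = Iα with I = (2/5)MR². No-slip gives a = αR, so f = (I/R²)a = (2/5)M a.
Substituting: Mg sinθ = (1 + 0.4000)Ma, so a = g sinθ/(1 + 0.4000) = (9.81) sin 28.4° / 1.400 = 3.333 m/s².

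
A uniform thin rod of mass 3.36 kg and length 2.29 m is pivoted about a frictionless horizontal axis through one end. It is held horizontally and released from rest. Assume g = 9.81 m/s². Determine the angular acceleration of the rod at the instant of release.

α ≈ 6.43 rad/s²

About the pivot, I = (1/3)ML² = (1/3)(3.36)(2.29)² = 5.873 kg·m².
The weight acts at the center, a distance L/2 = 1.145 m from the pivot; τ = Mg(L/2) = 37.74 N·m.
α = τ/I = 37.74/5.873 = 6.426 rad/s².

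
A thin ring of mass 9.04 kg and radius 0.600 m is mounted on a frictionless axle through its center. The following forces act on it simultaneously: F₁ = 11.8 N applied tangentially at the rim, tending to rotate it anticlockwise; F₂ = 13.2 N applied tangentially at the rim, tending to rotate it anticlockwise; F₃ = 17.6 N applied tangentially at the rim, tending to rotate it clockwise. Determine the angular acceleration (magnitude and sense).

I = MR² = (9.04)(0.600)² = 3.254 kg·m².
Taking anticlockwise as positive: τ₁ = +(11.8)(0.600) = +7.080 N·m; τ₂ = +(13.2)(0.600) = +7.920 N·m; τ₃ = −(17.6)(0.600) = −10.56 N·m.
Net torque τ = 4.440 N·m.
α = τ/I = 4.440/3.254 = 1.364 rad/s².

α ≈ 1.36 rad/s², anticlockwise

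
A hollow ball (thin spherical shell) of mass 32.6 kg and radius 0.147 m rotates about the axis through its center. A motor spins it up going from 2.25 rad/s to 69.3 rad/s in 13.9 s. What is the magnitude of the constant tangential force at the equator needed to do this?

I = (2/3)MR² = (2/3)(32.6)(0.147)² = 0.4696 kg·m².
α = Δω/Δt = (69.3 − 2.25)/13.9 = 4.824 rad/s².
The required torque is τ = Iα = (0.4696)(4.824) = 2.265 N·m.
A tangential force at the equator gives τ = FR, so F = τ/R = 2.265/0.147 = 15.41 N.

F ≈ 15.4 N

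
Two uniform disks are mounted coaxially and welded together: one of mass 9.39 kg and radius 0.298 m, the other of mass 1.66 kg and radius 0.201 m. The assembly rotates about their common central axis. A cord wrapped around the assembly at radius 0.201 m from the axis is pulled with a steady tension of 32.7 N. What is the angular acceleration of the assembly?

α ≈ 14.6 rad/s²

I = ½M₁R₁² + ½M₂R₂² = ½(9.39)(0.298)² + ½(1.66)(0.201)² = 0.4505 kg·m².
τ = F r = (32.7)(0.201) = 6.573 N·m.
α = τ/I = 6.573/0.4505 = 14.59 rad/s².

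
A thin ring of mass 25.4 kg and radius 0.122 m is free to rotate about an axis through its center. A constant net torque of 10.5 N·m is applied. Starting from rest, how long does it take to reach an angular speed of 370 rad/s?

t ≈ 13.3 s

I = MR² = (25.4)(0.122)² = 0.3781 kg·m².
α = τ/I = 10.5/0.3781 = 27.77 rad/s².
ω = αt ⇒ t = ω/α = 370/27.77 = 13.32 s.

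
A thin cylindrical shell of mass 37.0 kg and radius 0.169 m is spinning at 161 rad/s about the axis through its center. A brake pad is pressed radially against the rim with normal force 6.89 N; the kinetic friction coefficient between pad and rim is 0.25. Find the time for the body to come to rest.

I = MR² = (37.0)(0.169)² = 1.057 kg·m².
Friction force f = μN = (0.25)(6.89) = 1.722 N at the rim; torque magnitude τ = fR = 0.2911 N·m, opposing ω.
|α| = τ/I = 0.2911/1.057 = 0.2755 rad/s² (deceleration).
0 = ω₀ − |α|t ⇒ t = ω₀/|α| = 161/0.2755 = 584.5 s.

t ≈ 584 s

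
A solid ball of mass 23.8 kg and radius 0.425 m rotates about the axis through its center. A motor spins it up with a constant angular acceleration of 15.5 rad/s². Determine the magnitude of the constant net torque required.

τ ≈ 26.7 N·m

I = (2/5)MR² = (2/5)(23.8)(0.425)² = 1.720 kg·m².
τ = Iα = (1.720)(15.50) = 26.65 N·m.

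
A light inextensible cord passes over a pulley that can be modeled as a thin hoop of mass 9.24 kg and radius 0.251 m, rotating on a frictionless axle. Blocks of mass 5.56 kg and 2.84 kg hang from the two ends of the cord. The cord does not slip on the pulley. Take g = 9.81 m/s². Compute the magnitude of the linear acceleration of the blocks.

a ≈ 1.51 m/s²

I = MR² = (9.24)(0.251)² = 0.5821 kg·m².
Heavier block: m₁g − T₁ = m₁a. Lighter block: T₂ − m₂g = m₂a.
Pulley: (T₁ − T₂)R = Iα = I(a/R), so T₁ − T₂ = (I/R²)a = 1·M_p a = 9.240·a.
Adding the three: (m₁ − m₂)g = (m₁ + m₂ + 9.240)a, so a = (5.56 − 2.84)(9.81)/(5.56 + 2.84 + 9.240) = 1.513 m/s².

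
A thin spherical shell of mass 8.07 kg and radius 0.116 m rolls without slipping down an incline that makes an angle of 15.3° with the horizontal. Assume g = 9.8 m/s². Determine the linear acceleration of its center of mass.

Translation along the incline: Mg sinθ − f = Ma.
Rotation about the center: fR = Iα with I = (2/3)MR². No-slip gives a = αR, so f = (I/R²)a = (2/3)M a.
Substituting: Mg sinθ = (1 + 0.6667)Ma, so a = g sinθ/(1 + 0.6667) = (9.8) sin 15.3° / 1.667 = 1.552 m/s².

a ≈ 1.55 m/s²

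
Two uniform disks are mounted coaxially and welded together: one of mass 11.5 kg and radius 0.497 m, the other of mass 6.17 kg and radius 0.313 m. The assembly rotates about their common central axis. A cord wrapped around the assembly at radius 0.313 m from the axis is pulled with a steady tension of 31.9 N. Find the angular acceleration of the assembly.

α ≈ 5.80 rad/s²

I = ½M₁R₁² + ½M₂R₂² = ½(11.5)(0.497)² + ½(6.17)(0.313)² = 1.723 kg·m².
τ = F r = (31.9)(0.313) = 9.985 N·m.
α = τ/I = 9.985/1.723 = 5.797 rad/s².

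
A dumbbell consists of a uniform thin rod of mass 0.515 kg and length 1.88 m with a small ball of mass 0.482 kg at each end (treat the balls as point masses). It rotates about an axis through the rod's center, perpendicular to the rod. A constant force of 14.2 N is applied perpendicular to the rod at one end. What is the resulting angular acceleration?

I_rod = (1/12)ML² = (1/12)(0.515)(1.88)² = 0.1517 kg·m².
I_balls = 2·m·(L/2)² = 2(0.482)(0.9400)² = 0.8518 kg·m².
Total I = 1.003 kg·m².
τ = F·(L/2) = (14.2)(0.940) = 13.35 N·m.
α = τ/I = 13.35/1.003 = 13.30 rad/s².

α ≈ 13.3 rad/s²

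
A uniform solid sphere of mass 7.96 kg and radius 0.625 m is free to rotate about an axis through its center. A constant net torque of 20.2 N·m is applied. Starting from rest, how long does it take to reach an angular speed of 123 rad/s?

I = (2/5)MR² = (2/5)(7.96)(0.625)² = 1.244 kg·m².
α = τ/I = 20.2/1.244 = 16.24 rad/s².
ω = αt ⇒ t = ω/α = 123/16.24 = 7.573 s.

t ≈ 7.57 s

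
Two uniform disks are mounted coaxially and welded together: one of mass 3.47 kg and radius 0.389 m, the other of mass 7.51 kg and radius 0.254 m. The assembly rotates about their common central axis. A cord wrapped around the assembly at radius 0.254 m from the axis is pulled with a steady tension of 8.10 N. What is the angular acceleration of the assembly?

I = ½M₁R₁² + ½M₂R₂² = ½(3.47)(0.389)² + ½(7.51)(0.254)² = 0.5048 kg·m².
τ = F r = (8.10)(0.254) = 2.057 N·m.
α = τ/I = 2.057/0.5048 = 4.076 rad/s².

α ≈ 4.08 rad/s²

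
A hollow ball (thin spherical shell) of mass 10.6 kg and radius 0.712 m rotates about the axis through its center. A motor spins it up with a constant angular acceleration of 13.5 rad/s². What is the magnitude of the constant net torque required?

τ ≈ 48.4 N·m

I = (2/3)MR² = (2/3)(10.6)(0.712)² = 3.582 kg·m².
τ = Iα = (3.582)(13.50) = 48.36 N·m.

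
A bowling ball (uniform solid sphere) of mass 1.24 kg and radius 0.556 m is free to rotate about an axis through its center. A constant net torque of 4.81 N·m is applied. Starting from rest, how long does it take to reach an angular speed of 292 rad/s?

I = (2/5)MR² = (2/5)(1.24)(0.556)² = 0.1533 kg·m².
α = τ/I = 4.81/0.1533 = 31.37 rad/s².
ω = αt ⇒ t = ω/α = 292/31.37 = 9.308 s.

t ≈ 9.31 s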